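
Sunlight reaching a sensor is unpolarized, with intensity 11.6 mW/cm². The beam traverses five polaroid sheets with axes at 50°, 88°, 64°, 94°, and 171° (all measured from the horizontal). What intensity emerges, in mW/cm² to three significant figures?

I ≈ 0.114 mW/cm²

Unpolarized light through the first polarizer → I₁ = 11.6 mW/cm²/2 = 5.8 mW/cm², polarized at 50°.
I₂ = I₁ · cos²(38°) = 5.8 · 0.621 = 3.602 mW/cm².
I₃ = I₂ · cos²(24°) = 3.602 · 0.8346 = 3.006 mW/cm².
I₄ = I₃ · cos²(30°) = 3.006 · 0.75 = 2.254 mW/cm².
I₅ = I₄ · cos²(77°) = 2.254 · 0.0506 = 0.1141 mW/cm².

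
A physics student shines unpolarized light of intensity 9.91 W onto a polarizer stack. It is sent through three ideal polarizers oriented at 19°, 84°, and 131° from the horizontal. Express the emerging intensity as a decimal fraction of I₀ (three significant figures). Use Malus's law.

I/I₀ ≈ 0.0415

Unpolarized light through the first polarizer → I₁ = 9.91 W/2 = 4.955 W, polarized at 19°.
I₂ = I₁ · cos²(65°) = 4.955 · 0.1786 = 0.885 W.
I₃ = I₂ · cos²(47°) = 0.885 · 0.4651 = 0.4116 W.
Transmitted fraction = 0.04154.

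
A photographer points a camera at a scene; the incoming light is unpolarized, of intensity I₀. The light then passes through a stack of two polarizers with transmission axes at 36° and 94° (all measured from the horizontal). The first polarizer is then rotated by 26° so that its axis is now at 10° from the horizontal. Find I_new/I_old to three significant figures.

Before rotation:
Unpolarized light through the first polarizer → I₁ = ½ I₀, now polarized at 36°.
I₂ = I₁ cos²(94° − 36°) = 0.5 I₀ · cos²(58°) = 0.1404 I₀.
After rotation:
Unpolarized light through the first polarizer → I₁ = ½ I₀, now polarized at 10°.
I₂ = I₁ cos²(94° − 10°) = 0.5 I₀ · cos²(84°) = 0.005463 I₀.
Ratio = 0.005463 / 0.1404 = 0.03891.

I_new/I_old ≈ 0.0389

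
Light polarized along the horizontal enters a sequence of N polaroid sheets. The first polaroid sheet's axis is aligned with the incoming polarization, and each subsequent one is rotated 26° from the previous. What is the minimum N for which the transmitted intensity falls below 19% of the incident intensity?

N = 9

First polarizer is aligned with the polarization: full transmission.
Each further stage multiplies by cos²(26°) = 0.8078.
After N polarizers: T = 0.8078^(N−1). Require T < 0.19 ⇒ N−1 > ln(0.19)/ln(0.8078) = 7.78, so N−1 ≥ 8 and N = 9.
Check: N=9 gives T = 0.1814 < 0.19; N=8 gives T = 0.2245.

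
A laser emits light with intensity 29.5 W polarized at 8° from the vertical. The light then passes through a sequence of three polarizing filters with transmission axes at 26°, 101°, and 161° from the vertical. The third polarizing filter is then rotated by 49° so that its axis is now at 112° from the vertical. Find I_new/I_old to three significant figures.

I_new/I_old ≈ 3.85

Before rotation:
I₁ = I₀ cos²(26° − 8°) = I₀ cos²(18°) = 0.9045 I₀.
I₂ = I₁ cos²(101° − 26°) = 0.9045 I₀ · cos²(75°) = 0.06059 I₀.
I₃ = I₂ cos²(161° − 101°) = 0.06059 I₀ · cos²(60°) = 0.01515 I₀.
After rotation:
I₁ = I₀ cos²(26° − 8°) = I₀ cos²(18°) = 0.9045 I₀.
I₂ = I₁ cos²(101° − 26°) = 0.9045 I₀ · cos²(75°) = 0.06059 I₀.
I₃ = I₂ cos²(112° − 101°) = 0.06059 I₀ · cos²(11°) = 0.05838 I₀.
Ratio = 0.05838 / 0.01515 = 3.854.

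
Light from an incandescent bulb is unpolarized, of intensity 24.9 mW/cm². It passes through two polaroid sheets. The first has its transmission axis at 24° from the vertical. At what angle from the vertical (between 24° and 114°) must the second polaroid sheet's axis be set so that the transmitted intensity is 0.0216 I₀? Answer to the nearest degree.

Unpolarized light through the first polarizer → I₁ = ½ I₀, now polarized at 24°.
Need I₂/I₀ = 0.0216, so cos²(θ − 24°) = 0.0216 / 0.5 = 0.0432.
θ − 24° = arccos(√0.0432) = 78.0°, giving θ ≈ 24 + 78.0 = 102.0°.

θ ≈ 102°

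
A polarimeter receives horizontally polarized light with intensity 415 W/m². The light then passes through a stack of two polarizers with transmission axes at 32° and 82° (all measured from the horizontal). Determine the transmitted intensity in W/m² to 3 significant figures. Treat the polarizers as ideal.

I ≈ 123 W/m²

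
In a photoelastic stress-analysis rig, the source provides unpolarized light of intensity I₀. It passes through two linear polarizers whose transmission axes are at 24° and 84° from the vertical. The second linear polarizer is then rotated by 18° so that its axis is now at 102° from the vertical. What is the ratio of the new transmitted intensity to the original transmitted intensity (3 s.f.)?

I_new/I_old ≈ 0.173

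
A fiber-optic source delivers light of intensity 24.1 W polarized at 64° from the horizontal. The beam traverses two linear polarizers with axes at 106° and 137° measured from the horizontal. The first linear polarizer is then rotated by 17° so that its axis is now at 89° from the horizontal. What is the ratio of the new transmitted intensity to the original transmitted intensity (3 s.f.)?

Before rotation:
By Malus's law, I₁ = I₀ cos²(106° − 64°) = I₀ cos²(42°) = 0.5523 I₀.
I₂ = I₁ cos²(137° − 106°) = 0.5523 I₀ · cos²(31°) = 0.4058 I₀.
After rotation:
I₁ = I₀ cos²(89° − 64°) = I₀ cos²(25°) = 0.8214 I₀.
I₂ = I₁ cos²(137° − 89°) = 0.8214 I₀ · cos²(48°) = 0.3678 I₀.
Ratio = 0.3678 / 0.4058 = 0.9063.

I_new/I_old ≈ 0.906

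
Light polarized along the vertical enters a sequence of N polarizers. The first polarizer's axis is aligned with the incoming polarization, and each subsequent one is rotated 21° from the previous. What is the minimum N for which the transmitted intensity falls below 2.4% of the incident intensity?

N = 29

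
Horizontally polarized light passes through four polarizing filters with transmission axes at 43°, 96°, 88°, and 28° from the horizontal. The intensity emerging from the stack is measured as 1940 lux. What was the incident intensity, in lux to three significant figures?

By Malus's law, I₁ = I₀ cos²(43° − 0°) = I₀ cos²(43°) = 0.5349 I₀.
I₂ = I₁ cos²(96° − 43°) = 0.5349 I₀ · cos²(53°) = 0.1937 I₀.
I₃ = I₂ cos²(88° − 96°) = 0.1937 I₀ · cos²(8°) = 0.19 I₀.
I₄ = I₃ cos²(28° − 88°) = 0.19 I₀ · cos²(60°) = 0.04749 I₀.
So 1940 lux = 0.04749 I₀, giving I₀ = 1940/0.04749 = 4.085e+04 lux.

I₀ ≈ 4.08e4 lux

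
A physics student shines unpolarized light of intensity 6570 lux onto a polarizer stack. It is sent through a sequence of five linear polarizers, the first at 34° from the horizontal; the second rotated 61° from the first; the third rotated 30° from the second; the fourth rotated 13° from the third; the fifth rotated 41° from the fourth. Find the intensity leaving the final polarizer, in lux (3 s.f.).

Unpolarized light through the first polarizer → I₁ = 6570 lux/2 = 3285 lux, polarized at 34°.
I₂ = I₁ · cos²(61°) = 3285 · 0.235 = 772.1 lux.
I₃ = I₂ · cos²(30°) = 772.1 · 0.75 = 579.1 lux.
I₄ = I₃ · cos²(13°) = 579.1 · 0.9494 = 549.8 lux.
I₅ = I₄ · cos²(41°) = 549.8 · 0.5696 = 313.1 lux.

I ≈ 313 lux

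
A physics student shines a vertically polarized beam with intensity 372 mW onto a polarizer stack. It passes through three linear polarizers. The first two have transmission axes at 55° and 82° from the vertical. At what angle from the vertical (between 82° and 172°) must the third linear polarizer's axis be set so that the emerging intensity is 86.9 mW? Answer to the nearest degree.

θ ≈ 101°

I₁ = I₀ cos²(55° − 0°) = I₀ cos²(55°) = 0.329 I₀.
I₂ = I₁ cos²(82° − 55°) = 0.329 I₀ · cos²(27°) = 0.2612 I₀.
Target fraction: 86.9 / 372 mW = 0.2336 of I₀.
Need I₃/I₀ = 0.2336, so cos²(θ − 82°) = 0.2336 / 0.2612 = 0.8944.
θ − 82° = arccos(√0.8944) = 19.0°, giving θ ≈ 82 + 19.0 = 101.0°.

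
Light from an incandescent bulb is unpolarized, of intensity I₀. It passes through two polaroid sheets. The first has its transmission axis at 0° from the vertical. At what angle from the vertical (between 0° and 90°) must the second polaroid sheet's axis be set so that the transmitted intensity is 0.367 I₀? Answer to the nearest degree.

θ ≈ 31°

Unpolarized light through the first polarizer → I₁ = ½ I₀, now polarized at 0°.
Need I₂/I₀ = 0.367, so cos²(θ − 0°) = 0.367 / 0.5 = 0.734.
θ − 0° = arccos(√0.734) = 31.0°, giving θ ≈ 0 + 31.0 = 31.0°.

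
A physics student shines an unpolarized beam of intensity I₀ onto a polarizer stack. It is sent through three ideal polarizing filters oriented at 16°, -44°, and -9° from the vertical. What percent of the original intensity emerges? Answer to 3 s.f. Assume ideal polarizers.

≈ 8.39%

Unpolarized light through the first polarizer → I₁ = ½ I₀, now polarized at 16°.
I₂ = I₁ cos²(-44° − 16°) = 0.5 I₀ · cos²(60°) = 0.125 I₀.
I₃ = I₂ cos²(-9° + 44°) = 0.125 I₀ · cos²(35°) = 0.08388 I₀.
That is 8.388% of the incident intensity.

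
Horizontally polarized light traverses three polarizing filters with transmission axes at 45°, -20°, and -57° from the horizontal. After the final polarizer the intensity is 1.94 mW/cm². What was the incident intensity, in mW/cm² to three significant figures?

I₀ ≈ 34.1 mW/cm²

I₁ = I₀ cos²(45° − 0°) = I₀ cos²(45°) = 0.5 I₀.
I₂ = I₁ cos²(-20° − 45°) = 0.5 I₀ · cos²(65°) = 0.0893 I₀.
I₃ = I₂ cos²(-57° + 20°) = 0.0893 I₀ · cos²(37°) = 0.05696 I₀.
So 1.94 mW/cm² = 0.05696 I₀, giving I₀ = 1.94/0.05696 = 34.06 mW/cm².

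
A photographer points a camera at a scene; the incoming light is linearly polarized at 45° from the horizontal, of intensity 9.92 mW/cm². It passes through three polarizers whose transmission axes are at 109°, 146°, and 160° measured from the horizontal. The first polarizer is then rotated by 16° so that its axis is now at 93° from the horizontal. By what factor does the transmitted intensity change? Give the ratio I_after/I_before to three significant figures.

Before rotation:
I₁ = I₀ cos²(109° − 45°) = I₀ cos²(64°) = 0.1922 I₀.
I₂ = I₁ cos²(146° − 109°) = 0.1922 I₀ · cos²(37°) = 0.1226 I₀.
I₃ = I₂ cos²(160° − 146°) = 0.1226 I₀ · cos²(14°) = 0.1154 I₀.
After rotation:
I₁ = I₀ cos²(93° − 45°) = I₀ cos²(48°) = 0.4477 I₀.
I₂ = I₁ cos²(146° − 93°) = 0.4477 I₀ · cos²(53°) = 0.1622 I₀.
I₃ = I₂ cos²(160° − 146°) = 0.1622 I₀ · cos²(14°) = 0.1527 I₀.
Ratio = 0.1527 / 0.1154 = 1.323.

I_new/I_old ≈ 1.32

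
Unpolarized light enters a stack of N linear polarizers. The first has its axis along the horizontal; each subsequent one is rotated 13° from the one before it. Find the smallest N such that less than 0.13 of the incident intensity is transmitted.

First polarizer halves the unpolarized light: factor 1/2.
Each further stage multiplies by cos²(13°) = 0.9494.
After N polarizers: T = 0.5·0.9494^(N−1). Require T < 0.13 ⇒ N−1 > ln(0.13/0.5)/ln(0.9494) = 25.94, so N−1 ≥ 26 and N = 27.
Check: N=27 gives T = 0.1296 < 0.13; N=26 gives T = 0.1365.

N = 27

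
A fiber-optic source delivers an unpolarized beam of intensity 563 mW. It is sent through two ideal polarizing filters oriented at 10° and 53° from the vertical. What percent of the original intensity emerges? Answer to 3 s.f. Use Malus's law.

≈ 26.7%

Unpolarized light through the first polarizer → I₁ = 563 mW/2 = 281.5 mW, polarized at 10°.
I₂ = I₁ · cos²(43°) = 281.5 · 0.5349 = 150.6 mW.
That is 26.74% of the incident intensity.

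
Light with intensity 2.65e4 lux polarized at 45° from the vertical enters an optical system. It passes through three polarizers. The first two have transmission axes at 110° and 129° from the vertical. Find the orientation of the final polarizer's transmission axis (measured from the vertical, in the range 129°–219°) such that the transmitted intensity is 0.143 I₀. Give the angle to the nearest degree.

I₁ = I₀ cos²(110° − 45°) = I₀ cos²(65°) = 0.1786 I₀.
I₂ = I₁ cos²(129° − 110°) = 0.1786 I₀ · cos²(19°) = 0.1597 I₀.
Need I₃/I₀ = 0.143, so cos²(θ − 129°) = 0.143 / 0.1597 = 0.8956.
θ − 129° = arccos(√0.8956) = 18.9°, giving θ ≈ 129 + 18.9 = 147.9°.

θ ≈ 148°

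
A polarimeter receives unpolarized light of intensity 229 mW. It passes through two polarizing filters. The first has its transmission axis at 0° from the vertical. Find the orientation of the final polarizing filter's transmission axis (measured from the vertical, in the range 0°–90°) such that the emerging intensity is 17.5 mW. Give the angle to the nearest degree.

Unpolarized light through the first polarizer → I₁ = ½ I₀, now polarized at 0°.
Target fraction: 17.5 / 229 mW = 0.07642 of I₀.
Need I₂/I₀ = 0.07642, so cos²(θ − 0°) = 0.07642 / 0.5 = 0.1528.
θ − 0° = arccos(√0.1528) = 67.0°, giving θ ≈ 0 + 67.0 = 67.0°.

θ ≈ 67°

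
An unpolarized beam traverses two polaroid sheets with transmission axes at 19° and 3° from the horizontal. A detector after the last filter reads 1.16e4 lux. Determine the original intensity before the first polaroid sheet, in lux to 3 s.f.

I₀ ≈ 2.51e4 lux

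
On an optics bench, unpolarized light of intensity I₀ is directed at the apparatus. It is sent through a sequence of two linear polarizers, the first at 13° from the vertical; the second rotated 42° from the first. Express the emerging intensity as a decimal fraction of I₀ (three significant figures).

≈ 0.276 I₀

Unpolarized light through the first polarizer → I₁ = ½ I₀, now polarized at 13°.
I₂ = I₁ cos²(42°) = 0.5 · 0.5523 I₀ = 0.2761 I₀.
Transmitted fraction = 0.2761.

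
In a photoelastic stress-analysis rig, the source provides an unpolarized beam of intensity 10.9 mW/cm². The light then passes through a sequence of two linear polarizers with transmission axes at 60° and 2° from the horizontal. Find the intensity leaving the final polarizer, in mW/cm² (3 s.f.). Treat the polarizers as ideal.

Unpolarized light through the first polarizer → I₁ = 10.9 mW/cm²/2 = 5.45 mW/cm², polarized at 60°.
I₂ = I₁ · cos²(58°) = 5.45 · 0.2808 = 1.53 mW/cm².

I ≈ 1.53 mW/cm²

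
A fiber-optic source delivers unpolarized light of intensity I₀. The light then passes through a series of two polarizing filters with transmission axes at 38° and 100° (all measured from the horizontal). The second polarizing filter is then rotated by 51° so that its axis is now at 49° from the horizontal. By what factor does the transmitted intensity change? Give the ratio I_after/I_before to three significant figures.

Before rotation:
Unpolarized light through the first polarizer → I₁ = ½ I₀, now polarized at 38°.
I₂ = I₁ cos²(100° − 38°) = 0.5 I₀ · cos²(62°) = 0.1102 I₀.
After rotation:
Unpolarized light through the first polarizer → I₁ = ½ I₀, now polarized at 38°.
I₂ = I₁ cos²(49° − 38°) = 0.5 I₀ · cos²(11°) = 0.4818 I₀.
Ratio = 0.4818 / 0.1102 = 4.372.

I_new/I_old ≈ 4.37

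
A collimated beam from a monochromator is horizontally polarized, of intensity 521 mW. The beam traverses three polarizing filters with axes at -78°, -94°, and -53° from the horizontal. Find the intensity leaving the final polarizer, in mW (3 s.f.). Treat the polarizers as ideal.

I ≈ 11.9 mW

I₁ = 521 mW · cos²(78°) = 22.52 mW.
I₂ = I₁ · cos²(16°) = 22.52 · 0.924 = 20.81 mW.
I₃ = I₂ · cos²(41°) = 20.81 · 0.5696 = 11.85 mW.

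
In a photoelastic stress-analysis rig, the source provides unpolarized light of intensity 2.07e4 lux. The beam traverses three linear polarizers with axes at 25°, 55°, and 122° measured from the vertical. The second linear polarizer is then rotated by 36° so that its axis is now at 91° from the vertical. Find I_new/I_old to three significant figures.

Before rotation:
Unpolarized light through the first polarizer → I₁ = ½ I₀, now polarized at 25°.
I₂ = I₁ cos²(55° − 25°) = 0.5 I₀ · cos²(30°) = 0.375 I₀.
I₃ = I₂ cos²(122° − 55°) = 0.375 I₀ · cos²(67°) = 0.05725 I₀.
After rotation:
Unpolarized light through the first polarizer → I₁ = ½ I₀, now polarized at 25°.
I₂ = I₁ cos²(91° − 25°) = 0.5 I₀ · cos²(66°) = 0.08272 I₀.
I₃ = I₂ cos²(122° − 91°) = 0.08272 I₀ · cos²(31°) = 0.06078 I₀.
Ratio = 0.06078 / 0.05725 = 1.062.

I_new/I_old ≈ 1.06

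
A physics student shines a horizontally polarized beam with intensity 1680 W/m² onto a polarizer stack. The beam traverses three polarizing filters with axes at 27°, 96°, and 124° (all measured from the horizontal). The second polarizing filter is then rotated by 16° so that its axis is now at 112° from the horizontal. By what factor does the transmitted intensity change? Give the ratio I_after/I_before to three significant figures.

Before rotation:
By Malus's law, I₁ = I₀ cos²(27° − 0°) = I₀ cos²(27°) = 0.7939 I₀.
I₂ = I₁ cos²(96° − 27°) = 0.7939 I₀ · cos²(69°) = 0.102 I₀.
I₃ = I₂ cos²(124° − 96°) = 0.102 I₀ · cos²(28°) = 0.07949 I₀.
After rotation:
I₁ = I₀ cos²(27° − 0°) = I₀ cos²(27°) = 0.7939 I₀.
I₂ = I₁ cos²(112° − 27°) = 0.7939 I₀ · cos²(85°) = 0.006031 I₀.
I₃ = I₂ cos²(124° − 112°) = 0.006031 I₀ · cos²(12°) = 0.00577 I₀.
Ratio = 0.00577 / 0.07949 = 0.07259.

I_new/I_old ≈ 0.0726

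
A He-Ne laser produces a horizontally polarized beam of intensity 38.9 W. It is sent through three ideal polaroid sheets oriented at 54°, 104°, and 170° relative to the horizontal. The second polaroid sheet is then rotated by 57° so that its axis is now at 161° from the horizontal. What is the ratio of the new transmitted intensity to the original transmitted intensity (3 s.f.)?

I_new/I_old ≈ 1.22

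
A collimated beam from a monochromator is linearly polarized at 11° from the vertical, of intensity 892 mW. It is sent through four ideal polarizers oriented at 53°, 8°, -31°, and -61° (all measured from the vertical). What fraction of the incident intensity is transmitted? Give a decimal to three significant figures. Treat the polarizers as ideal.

I₁ = 892 mW · cos²(42°) = 492.6 mW.
I₂ = I₁ · cos²(45°) = 492.6 · 0.5 = 246.3 mW.
I₃ = I₂ · cos²(39°) = 246.3 · 0.604 = 148.8 mW.
I₄ = I₃ · cos²(30°) = 148.8 · 0.75 = 111.6 mW.
Transmitted fraction = 0.1251.

I/I₀ ≈ 0.125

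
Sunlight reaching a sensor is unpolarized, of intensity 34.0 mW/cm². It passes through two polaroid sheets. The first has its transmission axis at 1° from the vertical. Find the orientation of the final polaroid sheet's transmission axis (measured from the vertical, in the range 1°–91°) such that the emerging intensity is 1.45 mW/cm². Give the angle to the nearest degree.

Unpolarized light through the first polarizer → I₁ = ½ I₀, now polarized at 1°.
Target fraction: 1.45 / 34.0 mW/cm² = 0.04265 of I₀.
Need I₂/I₀ = 0.04265, so cos²(θ − 1°) = 0.04265 / 0.5 = 0.08529.
θ − 1° = arccos(√0.08529) = 73.0°, giving θ ≈ 1 + 73.0 = 74.0°.

θ ≈ 74°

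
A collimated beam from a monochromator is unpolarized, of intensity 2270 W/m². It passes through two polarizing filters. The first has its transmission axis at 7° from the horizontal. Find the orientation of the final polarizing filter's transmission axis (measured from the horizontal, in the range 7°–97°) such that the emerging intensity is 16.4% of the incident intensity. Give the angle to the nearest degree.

θ ≈ 62°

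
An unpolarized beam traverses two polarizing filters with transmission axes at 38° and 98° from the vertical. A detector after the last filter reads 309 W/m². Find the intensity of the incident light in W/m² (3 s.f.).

Unpolarized light through the first polarizer → I₁ = ½ I₀, now polarized at 38°.
I₂ = I₁ cos²(98° − 38°) = 0.5 I₀ · cos²(60°) = 0.125 I₀.
So 309 W/m² = 0.125 I₀, giving I₀ = 309/0.125 = 2472 W/m².

I₀ ≈ 2470 W/m²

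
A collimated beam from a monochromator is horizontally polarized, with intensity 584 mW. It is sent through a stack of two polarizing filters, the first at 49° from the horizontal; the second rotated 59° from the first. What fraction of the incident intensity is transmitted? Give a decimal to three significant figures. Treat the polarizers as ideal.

I/I₀ ≈ 0.114

By Malus's law, I₁ = 584 mW · cos²(49°) = 251.4 mW.
I₂ = I₁ · cos²(59°) = 251.4 · 0.2653 = 66.68 mW.
Transmitted fraction = 0.1142.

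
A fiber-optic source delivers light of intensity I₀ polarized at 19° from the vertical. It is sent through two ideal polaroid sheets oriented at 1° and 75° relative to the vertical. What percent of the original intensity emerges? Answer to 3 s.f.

≈ 6.87%

I₁ = I₀ cos²(1° − 19°) = I₀ cos²(18°) = 0.9045 I₀.
I₂ = I₁ cos²(75° − 1°) = 0.9045 I₀ · cos²(74°) = 0.06872 I₀.
That is 6.872% of the incident intensity.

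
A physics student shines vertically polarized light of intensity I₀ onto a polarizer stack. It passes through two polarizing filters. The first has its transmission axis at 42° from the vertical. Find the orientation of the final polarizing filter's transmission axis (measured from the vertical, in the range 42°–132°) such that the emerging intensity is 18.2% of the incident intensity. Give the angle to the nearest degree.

θ ≈ 97°

I₁ = I₀ cos²(42° − 0°) = I₀ cos²(42°) = 0.5523 I₀.
Need I₂/I₀ = 0.182, so cos²(θ − 42°) = 0.182 / 0.5523 = 0.3296.
θ − 42° = arccos(√0.3296) = 55.0°, giving θ ≈ 42 + 55.0 = 97.0°.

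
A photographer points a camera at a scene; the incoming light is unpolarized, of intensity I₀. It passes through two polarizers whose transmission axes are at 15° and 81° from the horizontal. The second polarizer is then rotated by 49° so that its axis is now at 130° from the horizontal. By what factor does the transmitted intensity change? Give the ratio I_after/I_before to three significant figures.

I_new/I_old ≈ 1.08

Before rotation:
Unpolarized light through the first polarizer → I₁ = ½ I₀, now polarized at 15°.
I₂ = I₁ cos²(81° − 15°) = 0.5 I₀ · cos²(66°) = 0.08272 I₀.
After rotation:
Unpolarized light through the first polarizer → I₁ = ½ I₀, now polarized at 15°.
Angle between axes 1 and 2: 65°. I₂ = 0.5 I₀ · cos²(65°) = 0.0893 I₀.
Ratio = 0.0893 / 0.08272 = 1.08.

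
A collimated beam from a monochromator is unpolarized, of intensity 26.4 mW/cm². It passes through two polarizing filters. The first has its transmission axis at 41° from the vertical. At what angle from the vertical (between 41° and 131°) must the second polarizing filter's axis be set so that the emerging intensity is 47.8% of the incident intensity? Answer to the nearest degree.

θ ≈ 53°

Unpolarized light through the first polarizer → I₁ = ½ I₀, now polarized at 41°.
Need I₂/I₀ = 0.478, so cos²(θ − 41°) = 0.478 / 0.5 = 0.956.
θ − 41° = arccos(√0.956) = 12.1°, giving θ ≈ 41 + 12.1 = 53.1°.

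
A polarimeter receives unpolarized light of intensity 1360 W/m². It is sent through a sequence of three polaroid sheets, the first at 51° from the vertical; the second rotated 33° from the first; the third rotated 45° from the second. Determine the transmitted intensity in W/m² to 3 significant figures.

Unpolarized light through the first polarizer → I₁ = 1360 W/m²/2 = 680 W/m², polarized at 51°.
I₂ = I₁ · cos²(33°) = 680 · 0.7034 = 478.3 W/m².
I₃ = I₂ · cos²(45°) = 478.3 · 0.5 = 239.1 W/m².

I ≈ 239 W/m²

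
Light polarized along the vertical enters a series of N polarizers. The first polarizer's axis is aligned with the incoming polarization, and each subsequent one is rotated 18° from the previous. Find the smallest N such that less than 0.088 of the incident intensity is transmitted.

First polarizer is aligned with the polarization: full transmission.
Each further stage multiplies by cos²(18°) = 0.9045.
After N polarizers: T = 0.9045^(N−1). Require T < 0.088 ⇒ N−1 > ln(0.088)/ln(0.9045) = 24.22, so N−1 ≥ 25 and N = 26.
Check: N=26 gives T = 0.08134 < 0.088; N=25 gives T = 0.08993.

N = 26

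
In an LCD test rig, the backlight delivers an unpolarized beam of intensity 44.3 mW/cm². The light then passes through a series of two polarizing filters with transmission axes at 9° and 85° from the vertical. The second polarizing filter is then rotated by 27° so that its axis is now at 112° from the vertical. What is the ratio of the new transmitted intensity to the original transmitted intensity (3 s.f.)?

I_new/I_old ≈ 0.865

Before rotation:
Unpolarized light through the first polarizer → I₁ = ½ I₀, now polarized at 9°.
I₂ = I₁ cos²(85° − 9°) = 0.5 I₀ · cos²(76°) = 0.02926 I₀.
After rotation:
Unpolarized light through the first polarizer → I₁ = ½ I₀, now polarized at 9°.
Angle between axes 1 and 2: 77°. I₂ = 0.5 I₀ · cos²(77°) = 0.0253 I₀.
Ratio = 0.0253 / 0.02926 = 0.8646.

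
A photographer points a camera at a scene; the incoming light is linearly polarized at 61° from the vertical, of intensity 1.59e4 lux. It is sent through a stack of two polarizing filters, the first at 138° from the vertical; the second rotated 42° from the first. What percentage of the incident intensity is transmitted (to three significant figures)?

≈ 2.79%

By Malus's law, I₁ = 1.59e4 lux · cos²(77°) = 804.6 lux.
I₂ = I₁ · cos²(42°) = 804.6 · 0.5523 = 444.3 lux.
That is 2.795% of the incident intensity.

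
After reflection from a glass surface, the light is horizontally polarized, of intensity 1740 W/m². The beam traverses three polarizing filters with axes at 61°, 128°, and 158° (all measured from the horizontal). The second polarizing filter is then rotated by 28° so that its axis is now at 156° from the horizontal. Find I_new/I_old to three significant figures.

Before rotation:
I₁ = I₀ cos²(61° − 0°) = I₀ cos²(61°) = 0.235 I₀.
I₂ = I₁ cos²(128° − 61°) = 0.235 I₀ · cos²(67°) = 0.03588 I₀.
I₃ = I₂ cos²(158° − 128°) = 0.03588 I₀ · cos²(30°) = 0.02691 I₀.
After rotation:
I₁ = I₀ cos²(61° − 0°) = I₀ cos²(61°) = 0.235 I₀.
Angle between axes 1 and 2: 85°. I₂ = 0.235 I₀ · cos²(85°) = 0.001785 I₀.
I₃ = I₂ cos²(158° − 156°) = 0.001785 I₀ · cos²(2°) = 0.001783 I₀.
Ratio = 0.001783 / 0.02691 = 0.06626.

I_new/I_old ≈ 0.0663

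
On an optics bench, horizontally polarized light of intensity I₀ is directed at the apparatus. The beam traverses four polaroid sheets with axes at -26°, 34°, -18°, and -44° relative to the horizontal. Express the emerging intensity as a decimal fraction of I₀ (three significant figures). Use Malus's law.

By Malus's law, I₁ = I₀ cos²(-26° − 0°) = I₀ cos²(26°) = 0.8078 I₀.
I₂ = I₁ cos²(34° + 26°) = 0.8078 I₀ · cos²(60°) = 0.202 I₀.
I₃ = I₂ cos²(-18° − 34°) = 0.202 I₀ · cos²(52°) = 0.07655 I₀.
I₄ = I₃ cos²(-44° + 18°) = 0.07655 I₀ · cos²(26°) = 0.06184 I₀.
Transmitted fraction = 0.06184.

≈ 0.0618 I₀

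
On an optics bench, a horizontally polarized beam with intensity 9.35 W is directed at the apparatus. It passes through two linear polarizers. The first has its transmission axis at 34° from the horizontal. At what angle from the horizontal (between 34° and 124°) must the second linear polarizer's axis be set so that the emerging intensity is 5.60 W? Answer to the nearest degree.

θ ≈ 55°

I₁ = I₀ cos²(34° − 0°) = I₀ cos²(34°) = 0.6873 I₀.
Target fraction: 5.60 / 9.35 W = 0.5989 of I₀.
Need I₂/I₀ = 0.5989, so cos²(θ − 34°) = 0.5989 / 0.6873 = 0.8714.
θ − 34° = arccos(√0.8714) = 21.0°, giving θ ≈ 34 + 21.0 = 55.0°.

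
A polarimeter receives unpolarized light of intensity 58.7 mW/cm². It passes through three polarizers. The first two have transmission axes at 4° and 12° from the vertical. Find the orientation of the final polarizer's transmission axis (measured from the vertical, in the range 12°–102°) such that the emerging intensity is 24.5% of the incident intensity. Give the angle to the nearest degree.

θ ≈ 57°

Unpolarized light through the first polarizer → I₁ = ½ I₀, now polarized at 4°.
I₂ = I₁ cos²(12° − 4°) = 0.5 I₀ · cos²(8°) = 0.4903 I₀.
Need I₃/I₀ = 0.245, so cos²(θ − 12°) = 0.245 / 0.4903 = 0.4997.
θ − 12° = arccos(√0.4997) = 45.0°, giving θ ≈ 12 + 45.0 = 57.0°.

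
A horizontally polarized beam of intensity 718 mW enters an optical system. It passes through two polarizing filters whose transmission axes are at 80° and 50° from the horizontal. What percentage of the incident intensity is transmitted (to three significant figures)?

≈ 2.26%

I₁ = 718 mW · cos²(80°) = 21.65 mW.
I₂ = I₁ · cos²(30°) = 21.65 · 0.75 = 16.24 mW.
That is 2.262% of the incident intensity.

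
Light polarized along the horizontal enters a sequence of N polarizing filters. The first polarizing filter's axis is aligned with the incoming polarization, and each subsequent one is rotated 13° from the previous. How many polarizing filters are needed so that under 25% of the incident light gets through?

First polarizer is aligned with the polarization: full transmission.
Each further stage multiplies by cos²(13°) = 0.9494.
After N polarizers: T = 0.9494^(N−1). Require T < 0.25 ⇒ N−1 > ln(0.25)/ln(0.9494) = 26.70, so N−1 ≥ 27 and N = 28.
Check: N=28 gives T = 0.2461 < 0.25; N=27 gives T = 0.2592.

N = 28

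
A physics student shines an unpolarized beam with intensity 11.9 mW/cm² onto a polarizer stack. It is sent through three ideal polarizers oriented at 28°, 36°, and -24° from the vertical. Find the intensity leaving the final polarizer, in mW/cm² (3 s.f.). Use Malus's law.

I ≈ 1.46 mW/cm²

Unpolarized light through the first polarizer → I₁ = 11.9 mW/cm²/2 = 5.95 mW/cm², polarized at 28°.
I₂ = I₁ · cos²(8°) = 5.95 · 0.9806 = 5.835 mW/cm².
I₃ = I₂ · cos²(60°) = 5.835 · 0.25 = 1.459 mW/cm².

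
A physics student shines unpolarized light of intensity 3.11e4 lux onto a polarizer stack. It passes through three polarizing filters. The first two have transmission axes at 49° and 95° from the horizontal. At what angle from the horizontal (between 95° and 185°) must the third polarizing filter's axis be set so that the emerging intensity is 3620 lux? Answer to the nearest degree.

θ ≈ 141°

Unpolarized light through the first polarizer → I₁ = ½ I₀, now polarized at 49°.
I₂ = I₁ cos²(95° − 49°) = 0.5 I₀ · cos²(46°) = 0.2413 I₀.
Target fraction: 3620 / 3.11e4 lux = 0.1164 of I₀.
Need I₃/I₀ = 0.1164, so cos²(θ − 95°) = 0.1164 / 0.2413 = 0.4824.
θ − 95° = arccos(√0.4824) = 46.0°, giving θ ≈ 95 + 46.0 = 141.0°.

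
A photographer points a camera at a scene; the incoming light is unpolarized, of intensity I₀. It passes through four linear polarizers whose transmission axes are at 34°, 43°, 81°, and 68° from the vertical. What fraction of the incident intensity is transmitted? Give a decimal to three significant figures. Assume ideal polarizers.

Unpolarized light through the first polarizer → I₁ = ½ I₀, now polarized at 34°.
I₂ = I₁ cos²(43° − 34°) = 0.5 I₀ · cos²(9°) = 0.4878 I₀.
I₃ = I₂ cos²(81° − 43°) = 0.4878 I₀ · cos²(38°) = 0.3029 I₀.
I₄ = I₃ cos²(68° − 81°) = 0.3029 I₀ · cos²(13°) = 0.2876 I₀.
Transmitted fraction = 0.2876.

≈ 0.288 I₀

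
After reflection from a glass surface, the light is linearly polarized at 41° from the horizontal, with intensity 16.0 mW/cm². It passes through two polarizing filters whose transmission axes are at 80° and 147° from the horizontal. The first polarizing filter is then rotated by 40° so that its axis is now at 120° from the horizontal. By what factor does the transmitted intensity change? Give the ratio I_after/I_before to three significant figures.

I_new/I_old ≈ 0.313

Before rotation:
I₁ = I₀ cos²(80° − 41°) = I₀ cos²(39°) = 0.604 I₀.
I₂ = I₁ cos²(147° − 80°) = 0.604 I₀ · cos²(67°) = 0.09221 I₀.
After rotation:
I₁ = I₀ cos²(120° − 41°) = I₀ cos²(79°) = 0.03641 I₀.
I₂ = I₁ cos²(147° − 120°) = 0.03641 I₀ · cos²(27°) = 0.0289 I₀.
Ratio = 0.0289 / 0.09221 = 0.3135.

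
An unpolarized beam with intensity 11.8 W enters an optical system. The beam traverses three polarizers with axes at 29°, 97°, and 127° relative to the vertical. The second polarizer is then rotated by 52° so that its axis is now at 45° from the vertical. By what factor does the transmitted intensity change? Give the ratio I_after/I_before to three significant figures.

Before rotation:
Unpolarized light through the first polarizer → I₁ = ½ I₀, now polarized at 29°.
I₂ = I₁ cos²(97° − 29°) = 0.5 I₀ · cos²(68°) = 0.07017 I₀.
I₃ = I₂ cos²(127° − 97°) = 0.07017 I₀ · cos²(30°) = 0.05262 I₀.
After rotation:
Unpolarized light through the first polarizer → I₁ = ½ I₀, now polarized at 29°.
I₂ = I₁ cos²(45° − 29°) = 0.5 I₀ · cos²(16°) = 0.462 I₀.
I₃ = I₂ cos²(127° − 45°) = 0.462 I₀ · cos²(82°) = 0.008949 I₀.
Ratio = 0.008949 / 0.05262 = 0.1701.

I_new/I_old ≈ 0.170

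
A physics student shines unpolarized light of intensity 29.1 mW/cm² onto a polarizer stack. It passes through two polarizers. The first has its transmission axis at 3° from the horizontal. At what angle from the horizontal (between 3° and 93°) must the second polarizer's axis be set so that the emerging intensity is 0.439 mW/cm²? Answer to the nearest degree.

θ ≈ 83°

Unpolarized light through the first polarizer → I₁ = ½ I₀, now polarized at 3°.
Target fraction: 0.439 / 29.1 mW/cm² = 0.01509 of I₀.
Need I₂/I₀ = 0.01509, so cos²(θ − 3°) = 0.01509 / 0.5 = 0.03017.
θ − 3° = arccos(√0.03017) = 80.0°, giving θ ≈ 3 + 80.0 = 83.0°.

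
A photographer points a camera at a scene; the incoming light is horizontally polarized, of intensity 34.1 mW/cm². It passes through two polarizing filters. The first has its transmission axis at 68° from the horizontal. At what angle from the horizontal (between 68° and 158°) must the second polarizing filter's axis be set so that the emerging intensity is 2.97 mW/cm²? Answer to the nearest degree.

I₁ = I₀ cos²(68° − 0°) = I₀ cos²(68°) = 0.1403 I₀.
Target fraction: 2.97 / 34.1 mW/cm² = 0.0871 of I₀.
Need I₂/I₀ = 0.0871, so cos²(θ − 68°) = 0.0871 / 0.1403 = 0.6207.
θ − 68° = arccos(√0.6207) = 38.0°, giving θ ≈ 68 + 38.0 = 106.0°.

θ ≈ 106°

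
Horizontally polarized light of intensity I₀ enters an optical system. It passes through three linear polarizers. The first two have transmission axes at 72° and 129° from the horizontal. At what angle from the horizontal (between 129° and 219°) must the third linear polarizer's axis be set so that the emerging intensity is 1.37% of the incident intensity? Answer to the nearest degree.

θ ≈ 175°

I₁ = I₀ cos²(72° − 0°) = I₀ cos²(72°) = 0.09549 I₀.
I₂ = I₁ cos²(129° − 72°) = 0.09549 I₀ · cos²(57°) = 0.02833 I₀.
Need I₃/I₀ = 0.0137, so cos²(θ − 129°) = 0.0137 / 0.02833 = 0.4837.
θ − 129° = arccos(√0.4837) = 45.9°, giving θ ≈ 129 + 45.9 = 174.9°.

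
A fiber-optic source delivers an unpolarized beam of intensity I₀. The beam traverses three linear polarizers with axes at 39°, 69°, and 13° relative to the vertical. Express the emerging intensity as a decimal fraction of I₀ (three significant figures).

Unpolarized light through the first polarizer → I₁ = ½ I₀, now polarized at 39°.
I₂ = I₁ cos²(69° − 39°) = 0.5 I₀ · cos²(30°) = 0.375 I₀.
I₃ = I₂ cos²(13° − 69°) = 0.375 I₀ · cos²(56°) = 0.1173 I₀.
Transmitted fraction = 0.1173.

≈ 0.117 I₀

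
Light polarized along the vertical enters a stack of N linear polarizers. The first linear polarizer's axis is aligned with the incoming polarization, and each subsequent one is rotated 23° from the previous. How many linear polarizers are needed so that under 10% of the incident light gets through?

N = 15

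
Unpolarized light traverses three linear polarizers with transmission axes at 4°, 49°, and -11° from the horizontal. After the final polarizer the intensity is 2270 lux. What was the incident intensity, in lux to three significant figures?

I₀ ≈ 3.63e4 lux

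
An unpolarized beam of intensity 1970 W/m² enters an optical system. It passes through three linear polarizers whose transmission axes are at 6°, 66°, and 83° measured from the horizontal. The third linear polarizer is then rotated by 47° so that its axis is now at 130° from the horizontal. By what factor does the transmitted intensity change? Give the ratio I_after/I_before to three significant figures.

Before rotation:
Unpolarized light through the first polarizer → I₁ = ½ I₀, now polarized at 6°.
I₂ = I₁ cos²(66° − 6°) = 0.5 I₀ · cos²(60°) = 0.125 I₀.
I₃ = I₂ cos²(83° − 66°) = 0.125 I₀ · cos²(17°) = 0.1143 I₀.
After rotation:
Unpolarized light through the first polarizer → I₁ = ½ I₀, now polarized at 6°.
I₂ = I₁ cos²(66° − 6°) = 0.5 I₀ · cos²(60°) = 0.125 I₀.
I₃ = I₂ cos²(130° − 66°) = 0.125 I₀ · cos²(64°) = 0.02402 I₀.
Ratio = 0.02402 / 0.1143 = 0.2101.

I_new/I_old ≈ 0.210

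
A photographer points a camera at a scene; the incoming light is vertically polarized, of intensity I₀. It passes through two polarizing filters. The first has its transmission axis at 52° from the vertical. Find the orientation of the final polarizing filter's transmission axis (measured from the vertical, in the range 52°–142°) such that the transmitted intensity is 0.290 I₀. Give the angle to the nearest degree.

θ ≈ 81°

By Malus's law, I₁ = I₀ cos²(52° − 0°) = I₀ cos²(52°) = 0.379 I₀.
Need I₂/I₀ = 0.29, so cos²(θ − 52°) = 0.29 / 0.379 = 0.7651.
θ − 52° = arccos(√0.7651) = 29.0°, giving θ ≈ 52 + 29.0 = 81.0°.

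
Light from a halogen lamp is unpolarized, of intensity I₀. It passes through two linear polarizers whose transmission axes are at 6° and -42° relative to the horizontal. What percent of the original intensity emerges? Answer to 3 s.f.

≈ 22.4%

Unpolarized light through the first polarizer → I₁ = ½ I₀, now polarized at 6°.
I₂ = I₁ cos²(-42° − 6°) = 0.5 I₀ · cos²(48°) = 0.2239 I₀.
That is 22.39% of the incident intensity.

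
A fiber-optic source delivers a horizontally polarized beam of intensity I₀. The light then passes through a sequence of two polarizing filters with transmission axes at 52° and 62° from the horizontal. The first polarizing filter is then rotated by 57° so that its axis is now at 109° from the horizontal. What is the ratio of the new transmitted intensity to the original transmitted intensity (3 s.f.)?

Before rotation:
By Malus's law, I₁ = I₀ cos²(52° − 0°) = I₀ cos²(52°) = 0.379 I₀.
I₂ = I₁ cos²(62° − 52°) = 0.379 I₀ · cos²(10°) = 0.3676 I₀.
After rotation:
I₁ = I₀ cos²(109° − 0°) = I₀ cos²(71°) = 0.106 I₀.
I₂ = I₁ cos²(62° − 109°) = 0.106 I₀ · cos²(47°) = 0.0493 I₀.
Ratio = 0.0493 / 0.3676 = 0.1341.

I_new/I_old ≈ 0.134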